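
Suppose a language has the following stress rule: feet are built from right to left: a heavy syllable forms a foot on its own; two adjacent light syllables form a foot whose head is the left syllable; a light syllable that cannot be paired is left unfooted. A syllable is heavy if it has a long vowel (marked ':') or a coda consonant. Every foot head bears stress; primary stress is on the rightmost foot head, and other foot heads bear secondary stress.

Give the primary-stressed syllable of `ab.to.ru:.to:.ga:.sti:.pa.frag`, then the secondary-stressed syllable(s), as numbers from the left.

primary 8, secondary 1, 3, 4, 5, 6

Weights: 1 ab H, 2 to L, 3 ru: H, 4 to: H, 5 ga: H, 6 sti: H, 7 pa L, 8 frag H.
Parse right to left (heavy = foot alone; LL = one foot; stranded L unfooted): (ˈab) to (ˈru:) (ˈto:) (ˈga:) (ˈsti:) pa (ˈfrag).
Foot heads: 1, 3, 4, 5, 6, 8.
Primary stress on the rightmost head = syllable 8.
Secondary stress on 1, 3, 4, 5, 6: ˌab.to.ˌru:.ˌto:.ˌga:.ˌsti:.pa.ˈfrag.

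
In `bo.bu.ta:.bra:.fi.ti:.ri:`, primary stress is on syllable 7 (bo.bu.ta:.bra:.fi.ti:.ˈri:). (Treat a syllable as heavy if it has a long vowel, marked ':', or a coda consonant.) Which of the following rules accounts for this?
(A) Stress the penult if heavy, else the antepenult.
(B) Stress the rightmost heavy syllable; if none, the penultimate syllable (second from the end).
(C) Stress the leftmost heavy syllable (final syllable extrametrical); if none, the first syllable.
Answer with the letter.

B

Rule A → syllable 6 (observed: 7).
Rule B → syllable 7 ✓.
Rule C → syllable 3 (observed: 7).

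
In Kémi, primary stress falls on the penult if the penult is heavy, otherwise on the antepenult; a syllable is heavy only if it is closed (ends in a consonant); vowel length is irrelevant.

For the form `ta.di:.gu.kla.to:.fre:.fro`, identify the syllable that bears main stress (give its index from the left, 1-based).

Weights: 5 to: L, 6 fre: L, 7 fro L.
The penult (syllable 6, fre:) is light, so stress falls on the antepenult (syllable 5, to:).
Primary stress: syllable 5 → ta.di:.gu.kla.ˈto:.fre:.fro.

5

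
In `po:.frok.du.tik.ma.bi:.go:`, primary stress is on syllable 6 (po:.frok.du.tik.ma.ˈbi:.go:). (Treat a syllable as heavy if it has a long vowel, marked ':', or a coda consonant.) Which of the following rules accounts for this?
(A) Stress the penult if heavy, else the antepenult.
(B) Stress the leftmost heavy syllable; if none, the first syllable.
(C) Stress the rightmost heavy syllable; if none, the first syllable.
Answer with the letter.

Rule A → syllable 6 ✓.
Rule B → syllable 1 (observed: 6).
Rule C → syllable 7 (observed: 6).

A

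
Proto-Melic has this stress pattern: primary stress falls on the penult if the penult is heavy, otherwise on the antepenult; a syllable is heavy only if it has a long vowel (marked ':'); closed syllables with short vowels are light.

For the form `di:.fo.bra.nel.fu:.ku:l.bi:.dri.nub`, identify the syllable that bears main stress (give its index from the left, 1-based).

7

Weights: 7 bi: H, 8 dri L, 9 nub L.
The penult (syllable 8, dri) is light, so stress falls on the antepenult (syllable 7, bi:).
Primary stress: syllable 7 → di:.fo.bra.nel.fu:.ku:l.ˈbi:.dri.nub.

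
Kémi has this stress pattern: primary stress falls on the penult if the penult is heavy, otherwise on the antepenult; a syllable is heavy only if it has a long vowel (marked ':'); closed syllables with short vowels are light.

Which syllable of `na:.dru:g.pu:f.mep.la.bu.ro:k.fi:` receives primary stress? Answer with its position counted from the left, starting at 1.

Weights: 6 bu L, 7 ro:k H, 8 fi: H.
The penult (syllable 7, ro:k) is heavy, so it takes stress.
Primary stress: syllable 7 → na:.dru:g.pu:f.mep.la.bu.ˈro:k.fi:.

7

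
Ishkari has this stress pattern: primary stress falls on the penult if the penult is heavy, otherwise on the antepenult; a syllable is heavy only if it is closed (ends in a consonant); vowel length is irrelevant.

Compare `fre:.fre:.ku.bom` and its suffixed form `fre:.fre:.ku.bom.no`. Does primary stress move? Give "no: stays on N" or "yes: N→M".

Base `fre:.fre:.ku.bom` (4 syllables):
  Weights: 2 fre: L, 3 ku L, 4 bom H.
  The penult (syllable 3, ku) is light, so stress falls on the antepenult (syllable 2, fre:).
  → primary stress on syllable 2.
Suffixed `fre:.fre:.ku.bom.no` (5 syllables):
  Weights: 3 ku L, 4 bom H, 5 no L.
  The penult (syllable 4, bom) is heavy, so it takes stress.
  → primary stress on syllable 4.

yes: 2→4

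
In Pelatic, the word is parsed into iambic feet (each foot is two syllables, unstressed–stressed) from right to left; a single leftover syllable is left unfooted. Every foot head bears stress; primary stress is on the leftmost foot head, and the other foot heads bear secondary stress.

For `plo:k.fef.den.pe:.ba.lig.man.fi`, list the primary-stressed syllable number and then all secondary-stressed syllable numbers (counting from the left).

Parse right to left into iambic (σˈσ) feet: (plo:k.ˈfef) (den.ˈpe:) (ba.ˈlig) (man.ˈfi).
Foot heads (stressed positions): 2, 4, 6, 8.
End Rule Leftmost: primary stress on the leftmost head = syllable 2.
Secondary stress on 4, 6, 8: plo:k.ˈfef.den.ˌpe:.ba.ˌlig.man.ˌfi.

primary 2, secondary 4, 6, 8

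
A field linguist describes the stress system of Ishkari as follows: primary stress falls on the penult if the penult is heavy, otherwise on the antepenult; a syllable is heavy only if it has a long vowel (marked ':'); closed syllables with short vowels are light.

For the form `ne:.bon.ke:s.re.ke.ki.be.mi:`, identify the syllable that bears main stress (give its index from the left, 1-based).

Weights: 6 ki L, 7 be L, 8 mi: H.
The penult (syllable 7, be) is light, so stress falls on the antepenult (syllable 6, ki).
Primary stress: syllable 6 → ne:.bon.ke:s.re.ke.ˈki.be.mi:.

6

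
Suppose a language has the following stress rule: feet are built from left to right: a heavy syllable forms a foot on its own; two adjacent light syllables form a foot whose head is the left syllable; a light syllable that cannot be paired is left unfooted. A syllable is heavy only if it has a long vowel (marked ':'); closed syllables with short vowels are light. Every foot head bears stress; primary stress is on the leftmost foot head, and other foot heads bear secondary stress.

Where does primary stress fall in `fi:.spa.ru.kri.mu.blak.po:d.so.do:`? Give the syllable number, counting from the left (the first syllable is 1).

Weights: 1 fi: H, 2 spa L, 3 ru L, 4 kri L, 5 mu L, 6 blak L, 7 po:d H, 8 so L, 9 do: H.
Parse left to right (heavy = foot alone; LL = one foot; stranded L unfooted): (ˈfi:) (ˈspa.ru) (ˈkri.mu) blak (ˈpo:d) so (ˈdo:).
Foot heads: 1, 2, 4, 7, 9.
Primary stress on the leftmost head = syllable 1.
Primary stress: syllable 1 → ˈfi:.spa.ru.kri.mu.blak.po:d.so.do:.

1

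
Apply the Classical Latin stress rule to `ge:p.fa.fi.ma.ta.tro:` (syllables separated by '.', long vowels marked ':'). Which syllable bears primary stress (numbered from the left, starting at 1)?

Classical Latin: stress the penult if heavy (long vowel or closed), else the antepenult.
Weights: 4 ma L, 5 ta L, 6 tro: H.
The penult (syllable 5, ta) is light, so stress falls on the antepenult (syllable 4, ma).
Stress on syllable 4: ge:p.fa.fi.ˈma.ta.tro:.

4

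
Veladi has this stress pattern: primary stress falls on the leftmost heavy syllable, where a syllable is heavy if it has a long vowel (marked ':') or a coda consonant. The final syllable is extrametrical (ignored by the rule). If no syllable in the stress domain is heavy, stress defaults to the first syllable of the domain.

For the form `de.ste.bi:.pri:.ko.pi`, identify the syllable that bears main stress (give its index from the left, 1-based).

3

The final syllable (6, pi) is extrametrical; the stress domain is syllables 1–5.
Weights: 1 de L, 2 ste L, 3 bi: H, 4 pri: H, 5 ko L.
Heavy syllables in the domain: 3, 4. The leftmost is syllable 3 (bi:).
Primary stress: syllable 3 → de.ste.ˈbi:.pri:.ko.pi.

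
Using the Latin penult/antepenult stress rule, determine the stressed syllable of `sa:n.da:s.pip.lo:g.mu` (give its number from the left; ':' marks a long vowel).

Classical Latin: stress the penult if heavy (long vowel or closed), else the antepenult.
Weights: 3 pip H, 4 lo:g H, 5 mu L.
The penult (syllable 4, lo:g) is heavy, so it takes stress.
Stress on syllable 4: sa:n.da:s.pip.ˈlo:g.mu.

4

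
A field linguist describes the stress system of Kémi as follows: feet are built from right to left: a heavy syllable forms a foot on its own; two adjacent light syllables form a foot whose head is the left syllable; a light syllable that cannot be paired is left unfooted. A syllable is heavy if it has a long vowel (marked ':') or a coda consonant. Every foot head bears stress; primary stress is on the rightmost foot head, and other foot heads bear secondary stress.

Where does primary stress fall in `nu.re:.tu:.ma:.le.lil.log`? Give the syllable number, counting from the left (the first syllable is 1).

Weights: 1 nu L, 2 re: H, 3 tu: H, 4 ma: H, 5 le L, 6 lil H, 7 log H.
Parse right to left (heavy = foot alone; LL = one foot; stranded L unfooted): nu (ˈre:) (ˈtu:) (ˈma:) le (ˈlil) (ˈlog).
Foot heads: 2, 3, 4, 6, 7.
Primary stress on the rightmost head = syllable 7.
Primary stress: syllable 7 → nu.re:.tu:.ma:.le.lil.ˈlog.

7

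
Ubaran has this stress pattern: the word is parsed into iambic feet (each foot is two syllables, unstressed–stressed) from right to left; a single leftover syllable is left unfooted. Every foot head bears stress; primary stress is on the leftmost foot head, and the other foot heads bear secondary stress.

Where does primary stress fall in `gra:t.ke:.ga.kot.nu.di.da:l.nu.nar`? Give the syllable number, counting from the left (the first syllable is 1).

Parse right to left into iambic (σˈσ) feet: gra:t (ke:.ˈga) (kot.ˈnu) (di.ˈda:l) (nu.ˈnar). Syllable 1 is left unfooted.
Foot heads (stressed positions): 3, 5, 7, 9.
End Rule Leftmost: primary stress on the leftmost head = syllable 3.
Primary stress: syllable 3 → gra:t.ke:.ˈga.kot.nu.di.da:l.nu.nar.

3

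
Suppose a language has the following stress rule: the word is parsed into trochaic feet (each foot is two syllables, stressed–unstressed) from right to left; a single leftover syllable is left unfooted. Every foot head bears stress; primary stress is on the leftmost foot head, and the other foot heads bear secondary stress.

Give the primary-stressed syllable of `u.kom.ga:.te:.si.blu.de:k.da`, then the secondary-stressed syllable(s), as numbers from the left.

primary 1, secondary 3, 5, 7

Parse right to left into trochaic (ˈσσ) feet: (ˈu.kom) (ˈga:.te:) (ˈsi.blu) (ˈde:k.da).
Foot heads (stressed positions): 1, 3, 5, 7.
End Rule Leftmost: primary stress on the leftmost head = syllable 1.
Secondary stress on 3, 5, 7: ˈu.kom.ˌga:.te:.ˌsi.blu.ˌde:k.da.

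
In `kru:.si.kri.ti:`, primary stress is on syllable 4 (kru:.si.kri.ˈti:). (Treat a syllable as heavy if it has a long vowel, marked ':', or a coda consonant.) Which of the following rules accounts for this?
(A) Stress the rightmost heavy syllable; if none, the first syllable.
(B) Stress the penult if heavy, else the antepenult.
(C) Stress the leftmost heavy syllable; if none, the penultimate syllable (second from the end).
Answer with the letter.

Rule A → syllable 4 ✓.
Rule B → syllable 2 (observed: 4).
Rule C → syllable 1 (observed: 4).

A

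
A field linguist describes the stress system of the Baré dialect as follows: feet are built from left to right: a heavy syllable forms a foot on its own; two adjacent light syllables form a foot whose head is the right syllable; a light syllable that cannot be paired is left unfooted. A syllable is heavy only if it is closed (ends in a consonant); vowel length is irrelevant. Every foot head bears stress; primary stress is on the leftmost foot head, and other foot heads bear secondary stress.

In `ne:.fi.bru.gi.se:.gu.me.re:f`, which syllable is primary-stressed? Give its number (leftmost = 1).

2

Weights: 1 ne: L, 2 fi L, 3 bru L, 4 gi L, 5 se: L, 6 gu L, 7 me L, 8 re:f H.
Parse left to right (heavy = foot alone; LL = one foot; stranded L unfooted): (ne:.ˈfi) (bru.ˈgi) (se:.ˈgu) me (ˈre:f).
Foot heads: 2, 4, 6, 8.
Primary stress on the leftmost head = syllable 2.
Primary stress: syllable 2 → ne:.ˈfi.bru.gi.se:.gu.me.re:f.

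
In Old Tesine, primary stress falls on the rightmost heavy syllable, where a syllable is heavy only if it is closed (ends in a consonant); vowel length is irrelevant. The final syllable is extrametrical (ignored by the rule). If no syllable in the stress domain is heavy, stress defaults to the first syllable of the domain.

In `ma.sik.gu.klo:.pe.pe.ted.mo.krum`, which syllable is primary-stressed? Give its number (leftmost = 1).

The final syllable (9, krum) is extrametrical; the stress domain is syllables 1–8.
Weights: 1 ma L, 2 sik H, 3 gu L, 4 klo: L, 5 pe L, 6 pe L, 7 ted H, 8 mo L.
Heavy syllables in the domain: 2, 7. The rightmost is syllable 7 (ted).
Primary stress: syllable 7 → ma.sik.gu.klo:.pe.pe.ˈted.mo.krum.

7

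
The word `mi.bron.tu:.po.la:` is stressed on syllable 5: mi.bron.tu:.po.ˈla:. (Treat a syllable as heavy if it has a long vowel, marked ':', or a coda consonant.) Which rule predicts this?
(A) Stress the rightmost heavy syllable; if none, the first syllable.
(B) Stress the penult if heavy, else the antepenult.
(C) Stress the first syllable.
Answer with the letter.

A

Rule A → syllable 5 ✓.
Rule B → syllable 3 (observed: 5).
Rule C → syllable 1 (observed: 5).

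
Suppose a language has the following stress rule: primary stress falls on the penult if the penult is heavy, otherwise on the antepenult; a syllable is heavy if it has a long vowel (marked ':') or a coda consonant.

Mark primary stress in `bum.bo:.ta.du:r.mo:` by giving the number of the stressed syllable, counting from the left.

4

Weights: 3 ta L, 4 du:r H, 5 mo: H.
The penult (syllable 4, du:r) is heavy, so it takes stress.
Primary stress: syllable 4 → bum.bo:.ta.ˈdu:r.mo:.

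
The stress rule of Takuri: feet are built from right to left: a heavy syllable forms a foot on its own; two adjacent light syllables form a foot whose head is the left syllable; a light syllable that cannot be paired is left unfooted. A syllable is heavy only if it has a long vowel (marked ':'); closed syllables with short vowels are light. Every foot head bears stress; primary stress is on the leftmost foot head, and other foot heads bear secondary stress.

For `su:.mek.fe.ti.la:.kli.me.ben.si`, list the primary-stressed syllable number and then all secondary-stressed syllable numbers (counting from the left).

Weights: 1 su: H, 2 mek L, 3 fe L, 4 ti L, 5 la: H, 6 kli L, 7 me L, 8 ben L, 9 si L.
Parse right to left (heavy = foot alone; LL = one foot; stranded L unfooted): (ˈsu:) mek (ˈfe.ti) (ˈla:) (ˈkli.me) (ˈben.si).
Foot heads: 1, 3, 5, 6, 8.
Primary stress on the leftmost head = syllable 1.
Secondary stress on 3, 5, 6, 8: ˈsu:.mek.ˌfe.ti.ˌla:.ˌkli.me.ˌben.si.

primary 1, secondary 3, 5, 6, 8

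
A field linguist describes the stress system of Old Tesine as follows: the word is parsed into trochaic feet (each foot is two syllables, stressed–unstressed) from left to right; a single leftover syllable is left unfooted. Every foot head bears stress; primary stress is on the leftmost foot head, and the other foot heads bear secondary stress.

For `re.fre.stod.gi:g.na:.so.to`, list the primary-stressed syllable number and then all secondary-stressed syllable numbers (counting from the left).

Parse left to right into trochaic (ˈσσ) feet: (ˈre.fre) (ˈstod.gi:g) (ˈna:.so) to. Syllable 7 is left unfooted.
Foot heads (stressed positions): 1, 3, 5.
End Rule Leftmost: primary stress on the leftmost head = syllable 1.
Secondary stress on 3, 5: ˈre.fre.ˌstod.gi:g.ˌna:.so.to.

primary 1, secondary 3, 5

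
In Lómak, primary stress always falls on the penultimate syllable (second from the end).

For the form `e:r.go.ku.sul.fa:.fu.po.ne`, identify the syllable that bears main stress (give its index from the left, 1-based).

The word has 8 syllables; the penultimate syllable (second from the end) is syllable 7 (po).
Primary stress: syllable 7 → e:r.go.ku.sul.fa:.fu.ˈpo.ne.

7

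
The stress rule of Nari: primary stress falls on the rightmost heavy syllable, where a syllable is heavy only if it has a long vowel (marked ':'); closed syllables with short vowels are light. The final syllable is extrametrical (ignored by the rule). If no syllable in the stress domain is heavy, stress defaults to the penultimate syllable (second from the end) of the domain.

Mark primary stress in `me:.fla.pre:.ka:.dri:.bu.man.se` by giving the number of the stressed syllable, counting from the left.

5

The final syllable (8, se) is extrametrical; the stress domain is syllables 1–7.
Weights: 1 me: H, 2 fla L, 3 pre: H, 4 ka: H, 5 dri: H, 6 bu L, 7 man L.
Heavy syllables in the domain: 1, 3, 4, 5. The rightmost is syllable 5 (dri:).
Primary stress: syllable 5 → me:.fla.pre:.ka:.ˈdri:.bu.man.se.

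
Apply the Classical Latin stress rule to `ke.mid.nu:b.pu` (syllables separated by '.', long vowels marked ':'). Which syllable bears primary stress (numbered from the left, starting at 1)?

3

Classical Latin: stress the penult if heavy (long vowel or closed), else the antepenult.
Weights: 2 mid H, 3 nu:b H, 4 pu L.
The penult (syllable 3, nu:b) is heavy, so it takes stress.
Stress on syllable 3: ke.mid.ˈnu:b.pu.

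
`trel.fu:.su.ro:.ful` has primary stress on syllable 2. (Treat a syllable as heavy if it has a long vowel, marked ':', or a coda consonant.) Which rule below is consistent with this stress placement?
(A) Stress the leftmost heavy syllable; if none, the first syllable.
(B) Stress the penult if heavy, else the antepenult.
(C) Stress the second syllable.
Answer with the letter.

C

Rule A → syllable 1 (observed: 2).
Rule B → syllable 4 (observed: 2).
Rule C → syllable 2 ✓.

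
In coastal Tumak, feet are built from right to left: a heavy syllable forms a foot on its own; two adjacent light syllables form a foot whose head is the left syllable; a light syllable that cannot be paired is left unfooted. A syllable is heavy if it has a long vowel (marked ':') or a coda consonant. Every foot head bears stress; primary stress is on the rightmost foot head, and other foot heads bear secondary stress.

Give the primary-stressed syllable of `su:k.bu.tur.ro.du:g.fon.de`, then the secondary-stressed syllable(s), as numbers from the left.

primary 6, secondary 1, 3, 5

Weights: 1 su:k H, 2 bu L, 3 tur H, 4 ro L, 5 du:g H, 6 fon H, 7 de L.
Parse right to left (heavy = foot alone; LL = one foot; stranded L unfooted): (ˈsu:k) bu (ˈtur) ro (ˈdu:g) (ˈfon) de.
Foot heads: 1, 3, 5, 6.
Primary stress on the rightmost head = syllable 6.
Secondary stress on 1, 3, 5: ˌsu:k.bu.ˌtur.ro.ˌdu:g.ˈfon.de.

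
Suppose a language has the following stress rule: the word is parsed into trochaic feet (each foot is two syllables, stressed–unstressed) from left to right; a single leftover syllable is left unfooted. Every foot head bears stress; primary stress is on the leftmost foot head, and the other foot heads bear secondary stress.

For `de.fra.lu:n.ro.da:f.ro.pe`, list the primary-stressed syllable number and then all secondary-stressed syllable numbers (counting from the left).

Parse left to right into trochaic (ˈσσ) feet: (ˈde.fra) (ˈlu:n.ro) (ˈda:f.ro) pe. Syllable 7 is left unfooted.
Foot heads (stressed positions): 1, 3, 5.
End Rule Leftmost: primary stress on the leftmost head = syllable 1.
Secondary stress on 3, 5: ˈde.fra.ˌlu:n.ro.ˌda:f.ro.pe.

primary 1, secondary 3, 5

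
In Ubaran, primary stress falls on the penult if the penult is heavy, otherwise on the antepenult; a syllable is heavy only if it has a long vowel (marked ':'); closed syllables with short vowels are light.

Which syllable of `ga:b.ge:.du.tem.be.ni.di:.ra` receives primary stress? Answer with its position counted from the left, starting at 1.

7

Weights: 6 ni L, 7 di: H, 8 ra L.
The penult (syllable 7, di:) is heavy, so it takes stress.
Primary stress: syllable 7 → ga:b.ge:.du.tem.be.ni.ˈdi:.ra.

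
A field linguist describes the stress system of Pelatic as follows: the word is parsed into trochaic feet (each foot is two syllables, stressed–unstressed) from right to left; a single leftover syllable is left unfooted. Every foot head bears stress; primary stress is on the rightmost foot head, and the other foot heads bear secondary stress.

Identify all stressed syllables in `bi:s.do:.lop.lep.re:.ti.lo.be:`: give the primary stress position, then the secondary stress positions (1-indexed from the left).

primary 7, secondary 1, 3, 5

Parse right to left into trochaic (ˈσσ) feet: (ˈbi:s.do:) (ˈlop.lep) (ˈre:.ti) (ˈlo.be:).
Foot heads (stressed positions): 1, 3, 5, 7.
End Rule Rightmost: primary stress on the rightmost head = syllable 7.
Secondary stress on 1, 3, 5: ˌbi:s.do:.ˌlop.lep.ˌre:.ti.ˈlo.be:.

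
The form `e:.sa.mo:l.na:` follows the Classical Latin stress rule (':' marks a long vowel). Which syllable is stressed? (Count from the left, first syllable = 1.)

3

Classical Latin: stress the penult if heavy (long vowel or closed), else the antepenult.
Weights: 2 sa L, 3 mo:l H, 4 na: H.
The penult (syllable 3, mo:l) is heavy, so it takes stress.
Stress on syllable 3: e:.sa.ˈmo:l.na:.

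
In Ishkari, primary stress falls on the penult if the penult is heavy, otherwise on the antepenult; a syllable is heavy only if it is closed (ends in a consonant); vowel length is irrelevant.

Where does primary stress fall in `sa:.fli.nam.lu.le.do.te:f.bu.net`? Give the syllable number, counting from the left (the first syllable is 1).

7

Weights: 7 te:f H, 8 bu L, 9 net H.
The penult (syllable 8, bu) is light, so stress falls on the antepenult (syllable 7, te:f).
Primary stress: syllable 7 → sa:.fli.nam.lu.le.do.ˈte:f.bu.net.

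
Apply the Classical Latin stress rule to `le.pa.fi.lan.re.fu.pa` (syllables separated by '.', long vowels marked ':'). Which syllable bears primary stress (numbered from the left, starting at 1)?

5

Classical Latin: stress the penult if heavy (long vowel or closed), else the antepenult.
Weights: 5 re L, 6 fu L, 7 pa L.
The penult (syllable 6, fu) is light, so stress falls on the antepenult (syllable 5, re).
Stress on syllable 5: le.pa.fi.lan.ˈre.fu.pa.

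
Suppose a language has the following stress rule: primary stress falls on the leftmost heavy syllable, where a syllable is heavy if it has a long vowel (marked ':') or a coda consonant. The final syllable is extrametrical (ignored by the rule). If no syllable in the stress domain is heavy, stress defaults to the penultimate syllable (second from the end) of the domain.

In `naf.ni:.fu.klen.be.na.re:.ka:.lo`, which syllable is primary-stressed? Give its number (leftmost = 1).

1

The final syllable (9, lo) is extrametrical; the stress domain is syllables 1–8.
Weights: 1 naf H, 2 ni: H, 3 fu L, 4 klen H, 5 be L, 6 na L, 7 re: H, 8 ka: H.
Heavy syllables in the domain: 1, 2, 4, 7, 8. The leftmost is syllable 1 (naf).
Primary stress: syllable 1 → ˈnaf.ni:.fu.klen.be.na.re:.ka:.lo.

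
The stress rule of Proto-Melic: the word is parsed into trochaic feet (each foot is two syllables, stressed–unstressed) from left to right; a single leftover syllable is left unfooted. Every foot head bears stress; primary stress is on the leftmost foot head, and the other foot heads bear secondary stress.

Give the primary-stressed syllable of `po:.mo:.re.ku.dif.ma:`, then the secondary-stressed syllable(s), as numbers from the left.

Parse left to right into trochaic (ˈσσ) feet: (ˈpo:.mo:) (ˈre.ku) (ˈdif.ma:).
Foot heads (stressed positions): 1, 3, 5.
End Rule Leftmost: primary stress on the leftmost head = syllable 1.
Secondary stress on 3, 5: ˈpo:.mo:.ˌre.ku.ˌdif.ma:.

primary 1, secondary 3, 5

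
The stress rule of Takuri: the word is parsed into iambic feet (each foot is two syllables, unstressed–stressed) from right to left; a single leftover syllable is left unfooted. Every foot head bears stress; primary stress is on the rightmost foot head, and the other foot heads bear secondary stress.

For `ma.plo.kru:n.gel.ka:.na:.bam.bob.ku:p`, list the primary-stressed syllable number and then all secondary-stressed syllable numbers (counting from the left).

Parse right to left into iambic (σˈσ) feet: ma (plo.ˈkru:n) (gel.ˈka:) (na:.ˈbam) (bob.ˈku:p). Syllable 1 is left unfooted.
Foot heads (stressed positions): 3, 5, 7, 9.
End Rule Rightmost: primary stress on the rightmost head = syllable 9.
Secondary stress on 3, 5, 7: ma.plo.ˌkru:n.gel.ˌka:.na:.ˌbam.bob.ˈku:p.

primary 9, secondary 3, 5, 7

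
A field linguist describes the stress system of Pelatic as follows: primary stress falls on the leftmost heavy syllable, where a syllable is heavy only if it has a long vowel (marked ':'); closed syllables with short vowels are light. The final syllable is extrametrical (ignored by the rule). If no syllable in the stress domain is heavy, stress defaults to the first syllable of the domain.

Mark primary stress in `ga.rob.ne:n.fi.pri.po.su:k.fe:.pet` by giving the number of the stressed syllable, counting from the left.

3

The final syllable (9, pet) is extrametrical; the stress domain is syllables 1–8.
Weights: 1 ga L, 2 rob L, 3 ne:n H, 4 fi L, 5 pri L, 6 po L, 7 su:k H, 8 fe: H.
Heavy syllables in the domain: 3, 7, 8. The leftmost is syllable 3 (ne:n).
Primary stress: syllable 3 → ga.rob.ˈne:n.fi.pri.po.su:k.fe:.pet.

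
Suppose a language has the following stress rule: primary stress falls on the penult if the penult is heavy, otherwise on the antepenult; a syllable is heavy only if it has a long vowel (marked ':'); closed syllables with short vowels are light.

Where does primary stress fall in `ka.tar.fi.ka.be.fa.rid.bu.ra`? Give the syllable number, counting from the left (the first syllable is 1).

Weights: 7 rid L, 8 bu L, 9 ra L.
The penult (syllable 8, bu) is light, so stress falls on the antepenult (syllable 7, rid).
Primary stress: syllable 7 → ka.tar.fi.ka.be.fa.ˈrid.bu.ra.

7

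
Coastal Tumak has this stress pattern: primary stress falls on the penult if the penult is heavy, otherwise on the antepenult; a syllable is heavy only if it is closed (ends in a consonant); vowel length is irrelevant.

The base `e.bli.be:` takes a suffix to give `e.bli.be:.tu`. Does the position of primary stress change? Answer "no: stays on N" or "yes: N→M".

yes: 1→2

Base `e.bli.be:` (3 syllables):
  Weights: 1 e L, 2 bli L, 3 be: L.
  The penult (syllable 2, bli) is light, so stress falls on the antepenult (syllable 1, e).
  → primary stress on syllable 1.
Suffixed `e.bli.be:.tu` (4 syllables):
  Weights: 2 bli L, 3 be: L, 4 tu L.
  The penult (syllable 3, be:) is light, so stress falls on the antepenult (syllable 2, bli).
  → primary stress on syllable 2.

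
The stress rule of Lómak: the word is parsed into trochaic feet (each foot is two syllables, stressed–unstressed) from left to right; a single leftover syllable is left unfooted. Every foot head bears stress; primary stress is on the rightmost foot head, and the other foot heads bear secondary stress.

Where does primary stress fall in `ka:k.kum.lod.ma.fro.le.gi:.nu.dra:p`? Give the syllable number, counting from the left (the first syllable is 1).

Parse left to right into trochaic (ˈσσ) feet: (ˈka:k.kum) (ˈlod.ma) (ˈfro.le) (ˈgi:.nu) dra:p. Syllable 9 is left unfooted.
Foot heads (stressed positions): 1, 3, 5, 7.
End Rule Rightmost: primary stress on the rightmost head = syllable 7.
Primary stress: syllable 7 → ka:k.kum.lod.ma.fro.le.ˈgi:.nu.dra:p.

7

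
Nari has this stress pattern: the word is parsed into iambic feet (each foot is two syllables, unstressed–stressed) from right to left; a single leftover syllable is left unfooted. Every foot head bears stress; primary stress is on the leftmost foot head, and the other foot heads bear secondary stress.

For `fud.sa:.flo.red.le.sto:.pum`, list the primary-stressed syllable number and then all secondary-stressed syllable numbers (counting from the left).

primary 3, secondary 5, 7

Parse right to left into iambic (σˈσ) feet: fud (sa:.ˈflo) (red.ˈle) (sto:.ˈpum). Syllable 1 is left unfooted.
Foot heads (stressed positions): 3, 5, 7.
End Rule Leftmost: primary stress on the leftmost head = syllable 3.
Secondary stress on 5, 7: fud.sa:.ˈflo.red.ˌle.sto:.ˌpum.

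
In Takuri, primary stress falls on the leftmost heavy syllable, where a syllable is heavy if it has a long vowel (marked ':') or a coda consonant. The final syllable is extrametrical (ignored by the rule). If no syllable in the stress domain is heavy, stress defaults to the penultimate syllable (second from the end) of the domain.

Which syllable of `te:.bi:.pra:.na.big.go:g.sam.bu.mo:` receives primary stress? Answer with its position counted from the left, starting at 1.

1

The final syllable (9, mo:) is extrametrical; the stress domain is syllables 1–8.
Weights: 1 te: H, 2 bi: H, 3 pra: H, 4 na L, 5 big H, 6 go:g H, 7 sam H, 8 bu L.
Heavy syllables in the domain: 1, 2, 3, 5, 6, 7. The leftmost is syllable 1 (te:).
Primary stress: syllable 1 → ˈte:.bi:.pra:.na.big.go:g.sam.bu.mo:.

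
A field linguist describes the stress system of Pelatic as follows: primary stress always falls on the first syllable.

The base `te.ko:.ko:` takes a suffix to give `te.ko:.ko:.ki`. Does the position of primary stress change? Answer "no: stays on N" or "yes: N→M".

no: stays on 1

Base `te.ko:.ko:` (3 syllables):
  The word has 3 syllables; the first syllable is syllable 1 (te).
  → primary stress on syllable 1.
Suffixed `te.ko:.ko:.ki` (4 syllables):
  The word has 4 syllables; the first syllable is syllable 1 (te).
  → primary stress on syllable 1.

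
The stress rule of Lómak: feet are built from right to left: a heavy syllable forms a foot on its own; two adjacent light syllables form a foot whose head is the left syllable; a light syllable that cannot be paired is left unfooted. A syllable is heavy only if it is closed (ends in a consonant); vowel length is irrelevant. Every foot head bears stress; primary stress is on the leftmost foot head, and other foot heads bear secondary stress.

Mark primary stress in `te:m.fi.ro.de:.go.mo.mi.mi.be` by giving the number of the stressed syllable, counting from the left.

Weights: 1 te:m H, 2 fi L, 3 ro L, 4 de: L, 5 go L, 6 mo L, 7 mi L, 8 mi L, 9 be L.
Parse right to left (heavy = foot alone; LL = one foot; stranded L unfooted): (ˈte:m) (ˈfi.ro) (ˈde:.go) (ˈmo.mi) (ˈmi.be).
Foot heads: 1, 2, 4, 6, 8.
Primary stress on the leftmost head = syllable 1.
Primary stress: syllable 1 → ˈte:m.fi.ro.de:.go.mo.mi.mi.be.

1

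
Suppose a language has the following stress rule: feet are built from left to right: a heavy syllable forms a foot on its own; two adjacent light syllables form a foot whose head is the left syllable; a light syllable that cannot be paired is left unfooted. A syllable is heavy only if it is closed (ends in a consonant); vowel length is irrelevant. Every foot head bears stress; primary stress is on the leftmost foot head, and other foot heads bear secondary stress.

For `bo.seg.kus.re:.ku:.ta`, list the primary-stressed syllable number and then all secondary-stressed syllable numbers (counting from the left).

primary 2, secondary 3, 4

Weights: 1 bo L, 2 seg H, 3 kus H, 4 re: L, 5 ku: L, 6 ta L.
Parse left to right (heavy = foot alone; LL = one foot; stranded L unfooted): bo (ˈseg) (ˈkus) (ˈre:.ku:) ta.
Foot heads: 2, 3, 4.
Primary stress on the leftmost head = syllable 2.
Secondary stress on 3, 4: bo.ˈseg.ˌkus.ˌre:.ku:.ta.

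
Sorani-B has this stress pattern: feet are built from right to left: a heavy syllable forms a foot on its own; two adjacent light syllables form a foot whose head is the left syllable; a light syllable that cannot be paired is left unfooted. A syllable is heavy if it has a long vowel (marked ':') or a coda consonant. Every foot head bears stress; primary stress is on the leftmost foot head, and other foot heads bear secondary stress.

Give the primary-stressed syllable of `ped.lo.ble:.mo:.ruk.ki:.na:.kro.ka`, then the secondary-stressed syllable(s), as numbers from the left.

primary 1, secondary 3, 4, 5, 6, 7, 8

Weights: 1 ped H, 2 lo L, 3 ble: H, 4 mo: H, 5 ruk H, 6 ki: H, 7 na: H, 8 kro L, 9 ka L.
Parse right to left (heavy = foot alone; LL = one foot; stranded L unfooted): (ˈped) lo (ˈble:) (ˈmo:) (ˈruk) (ˈki:) (ˈna:) (ˈkro.ka).
Foot heads: 1, 3, 4, 5, 6, 7, 8.
Primary stress on the leftmost head = syllable 1.
Secondary stress on 3, 4, 5, 6, 7, 8: ˈped.lo.ˌble:.ˌmo:.ˌruk.ˌki:.ˌna:.ˌkro.ka.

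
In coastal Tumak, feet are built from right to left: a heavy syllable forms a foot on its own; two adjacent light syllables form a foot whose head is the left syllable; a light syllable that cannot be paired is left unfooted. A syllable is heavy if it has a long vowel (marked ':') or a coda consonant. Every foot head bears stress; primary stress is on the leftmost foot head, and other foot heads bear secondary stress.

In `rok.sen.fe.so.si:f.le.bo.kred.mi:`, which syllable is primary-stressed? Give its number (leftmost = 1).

Weights: 1 rok H, 2 sen H, 3 fe L, 4 so L, 5 si:f H, 6 le L, 7 bo L, 8 kred H, 9 mi: H.
Parse right to left (heavy = foot alone; LL = one foot; stranded L unfooted): (ˈrok) (ˈsen) (ˈfe.so) (ˈsi:f) (ˈle.bo) (ˈkred) (ˈmi:).
Foot heads: 1, 2, 3, 5, 6, 8, 9.
Primary stress on the leftmost head = syllable 1.
Primary stress: syllable 1 → ˈrok.sen.fe.so.si:f.le.bo.kred.mi:.

1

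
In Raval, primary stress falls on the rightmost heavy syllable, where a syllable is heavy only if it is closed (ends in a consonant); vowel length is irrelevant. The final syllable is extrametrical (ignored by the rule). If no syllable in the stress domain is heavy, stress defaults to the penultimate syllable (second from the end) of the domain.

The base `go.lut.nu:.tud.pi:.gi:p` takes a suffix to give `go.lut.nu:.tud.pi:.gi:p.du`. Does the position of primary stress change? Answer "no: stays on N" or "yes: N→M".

yes: 4→6

Base `go.lut.nu:.tud.pi:.gi:p` (6 syllables):
  The final syllable (6, gi:p) is extrametrical; the stress domain is syllables 1–5.
  Weights: 1 go L, 2 lut H, 3 nu: L, 4 tud H, 5 pi: L.
  Heavy syllables in the domain: 2, 4. The rightmost is syllable 4 (tud).
  → primary stress on syllable 4.
Suffixed `go.lut.nu:.tud.pi:.gi:p.du` (7 syllables):
  The final syllable (7, du) is extrametrical; the stress domain is syllables 1–6.
  Weights: 1 go L, 2 lut H, 3 nu: L, 4 tud H, 5 pi: L, 6 gi:p H.
  Heavy syllables in the domain: 2, 4, 6. The rightmost is syllable 6 (gi:p).
  → primary stress on syllable 6.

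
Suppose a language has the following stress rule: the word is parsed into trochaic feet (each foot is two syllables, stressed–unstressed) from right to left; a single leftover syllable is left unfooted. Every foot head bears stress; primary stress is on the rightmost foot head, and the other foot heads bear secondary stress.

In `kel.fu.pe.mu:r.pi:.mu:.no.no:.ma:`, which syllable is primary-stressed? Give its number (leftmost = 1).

8

Parse right to left into trochaic (ˈσσ) feet: kel (ˈfu.pe) (ˈmu:r.pi:) (ˈmu:.no) (ˈno:.ma:). Syllable 1 is left unfooted.
Foot heads (stressed positions): 2, 4, 6, 8.
End Rule Rightmost: primary stress on the rightmost head = syllable 8.
Primary stress: syllable 8 → kel.fu.pe.mu:r.pi:.mu:.no.ˈno:.ma:.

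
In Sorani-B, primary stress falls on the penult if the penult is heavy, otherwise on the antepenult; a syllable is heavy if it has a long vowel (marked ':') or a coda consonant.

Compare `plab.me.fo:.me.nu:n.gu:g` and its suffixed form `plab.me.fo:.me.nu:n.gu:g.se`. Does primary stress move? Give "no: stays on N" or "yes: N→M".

Base `plab.me.fo:.me.nu:n.gu:g` (6 syllables):
  Weights: 4 me L, 5 nu:n H, 6 gu:g H.
  The penult (syllable 5, nu:n) is heavy, so it takes stress.
  → primary stress on syllable 5.
Suffixed `plab.me.fo:.me.nu:n.gu:g.se` (7 syllables):
  Weights: 5 nu:n H, 6 gu:g H, 7 se L.
  The penult (syllable 6, gu:g) is heavy, so it takes stress.
  → primary stress on syllable 6.

yes: 5→6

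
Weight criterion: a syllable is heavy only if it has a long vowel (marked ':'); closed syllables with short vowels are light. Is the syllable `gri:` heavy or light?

`gri:`: long vowel, open (no coda). Long vowel → heavy.

heavy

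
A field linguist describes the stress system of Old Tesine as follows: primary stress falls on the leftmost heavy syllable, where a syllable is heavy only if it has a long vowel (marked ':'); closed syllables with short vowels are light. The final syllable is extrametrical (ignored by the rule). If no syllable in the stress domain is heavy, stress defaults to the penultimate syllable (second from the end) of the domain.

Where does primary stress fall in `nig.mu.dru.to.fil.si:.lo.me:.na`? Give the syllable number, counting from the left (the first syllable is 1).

6

The final syllable (9, na) is extrametrical; the stress domain is syllables 1–8.
Weights: 1 nig L, 2 mu L, 3 dru L, 4 to L, 5 fil L, 6 si: H, 7 lo L, 8 me: H.
Heavy syllables in the domain: 6, 8. The leftmost is syllable 6 (si:).
Primary stress: syllable 6 → nig.mu.dru.to.fil.ˈsi:.lo.me:.na.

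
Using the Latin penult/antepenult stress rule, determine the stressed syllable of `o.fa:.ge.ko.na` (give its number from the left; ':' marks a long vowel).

Classical Latin: stress the penult if heavy (long vowel or closed), else the antepenult.
Weights: 3 ge L, 4 ko L, 5 na L.
The penult (syllable 4, ko) is light, so stress falls on the antepenult (syllable 3, ge).
Stress on syllable 3: o.fa:.ˈge.ko.na.

3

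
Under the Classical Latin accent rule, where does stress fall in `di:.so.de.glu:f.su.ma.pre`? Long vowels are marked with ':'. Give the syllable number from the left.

Classical Latin: stress the penult if heavy (long vowel or closed), else the antepenult.
Weights: 5 su L, 6 ma L, 7 pre L.
The penult (syllable 6, ma) is light, so stress falls on the antepenult (syllable 5, su).
Stress on syllable 5: di:.so.de.glu:f.ˈsu.ma.pre.

5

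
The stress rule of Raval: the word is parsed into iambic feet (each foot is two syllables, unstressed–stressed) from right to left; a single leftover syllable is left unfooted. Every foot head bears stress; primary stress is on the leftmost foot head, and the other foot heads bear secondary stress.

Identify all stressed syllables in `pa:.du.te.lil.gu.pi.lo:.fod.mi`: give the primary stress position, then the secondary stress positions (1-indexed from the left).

Parse right to left into iambic (σˈσ) feet: pa: (du.ˈte) (lil.ˈgu) (pi.ˈlo:) (fod.ˈmi). Syllable 1 is left unfooted.
Foot heads (stressed positions): 3, 5, 7, 9.
End Rule Leftmost: primary stress on the leftmost head = syllable 3.
Secondary stress on 5, 7, 9: pa:.du.ˈte.lil.ˌgu.pi.ˌlo:.fod.ˌmi.

primary 3, secondary 5, 7, 9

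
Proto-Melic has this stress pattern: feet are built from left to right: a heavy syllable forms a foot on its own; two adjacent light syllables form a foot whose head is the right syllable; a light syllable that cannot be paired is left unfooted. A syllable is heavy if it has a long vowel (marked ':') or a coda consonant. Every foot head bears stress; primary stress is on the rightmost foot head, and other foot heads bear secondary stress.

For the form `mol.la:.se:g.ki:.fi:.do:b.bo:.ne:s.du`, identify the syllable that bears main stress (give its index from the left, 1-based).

8

Weights: 1 mol H, 2 la: H, 3 se:g H, 4 ki: H, 5 fi: H, 6 do:b H, 7 bo: H, 8 ne:s H, 9 du L.
Parse left to right (heavy = foot alone; LL = one foot; stranded L unfooted): (ˈmol) (ˈla:) (ˈse:g) (ˈki:) (ˈfi:) (ˈdo:b) (ˈbo:) (ˈne:s) du.
Foot heads: 1, 2, 3, 4, 5, 6, 7, 8.
Primary stress on the rightmost head = syllable 8.
Primary stress: syllable 8 → mol.la:.se:g.ki:.fi:.do:b.bo:.ˈne:s.du.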